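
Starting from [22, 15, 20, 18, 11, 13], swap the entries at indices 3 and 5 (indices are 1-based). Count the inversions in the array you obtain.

Positions 3 and 5 hold 20 and 11; after swapping, the array is [22, 15, 11, 18, 20, 13].
Count, for each position, how many later elements it exceeds:
22: 5
15: 2
11: 0
18: 1
20: 1
13: 0
Sum: 5 + 2 + 0 + 1 + 1 + 0 = 9

There are 9 inversions.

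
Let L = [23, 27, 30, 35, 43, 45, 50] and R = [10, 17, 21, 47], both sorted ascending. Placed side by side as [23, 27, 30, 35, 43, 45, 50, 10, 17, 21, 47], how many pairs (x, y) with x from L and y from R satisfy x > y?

22 split inversions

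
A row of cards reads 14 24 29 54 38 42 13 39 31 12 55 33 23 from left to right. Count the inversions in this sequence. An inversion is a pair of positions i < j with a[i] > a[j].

Sweep left to right; for each value list the smaller values that follow it:
14 → 13, 12 → 2
24 → 13, 12, 23 → 3
29 → 13, 12, 23 → 3
54 → 38, 42, 13, 39, 31, 12, 33, 23 → 8
38 → 13, 31, 12, 33, 23 → 5
42 → 13, 39, 31, 12, 33, 23 → 6
13 → 12 → 1
39 → 31, 12, 33, 23 → 4
31 → 12, 23 → 2
12 → none → 0
55 → 33, 23 → 2
33 → 23 → 1
23 → none → 0
Sum: 2 + 3 + 3 + 8 + 5 + 6 + 1 + 4 + 2 + 0 + 2 + 1 + 0 = 37

37 inversions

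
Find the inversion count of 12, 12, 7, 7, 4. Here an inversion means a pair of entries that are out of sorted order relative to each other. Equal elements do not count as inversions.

8

Out-of-order index pairs (0-indexed):
(0,2): 12 > 7
(0,3): 12 > 7
(0,4): 12 > 4
(1,2): 12 > 7
(1,3): 12 > 7
(1,4): 12 > 4
(2,4): 7 > 4
(3,4): 7 > 4
That's 8 pairs.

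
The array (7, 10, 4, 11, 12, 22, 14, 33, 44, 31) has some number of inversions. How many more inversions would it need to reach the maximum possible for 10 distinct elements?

40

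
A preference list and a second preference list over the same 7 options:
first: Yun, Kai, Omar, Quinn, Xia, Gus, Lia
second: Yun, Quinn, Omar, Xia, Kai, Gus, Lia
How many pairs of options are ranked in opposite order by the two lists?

Assign each item its position (1..7) in the first ordering, then rewrite the second ordering as that position sequence:
positions: Yun→1, Kai→2, Omar→3, Quinn→4, Xia→5, Gus→6, Lia→7
second ordering as positions: [1, 4, 3, 5, 2, 6, 7]
Discordant pairs = inversions in this position sequence.
1: 0
4: 3, 2 → 2
3: 2 → 1
5: 2 → 1
2: 0
6: 0
7: 0
Total: 0 + 2 + 1 + 1 + 0 + 0 + 0 = 4

There are 4 pairs.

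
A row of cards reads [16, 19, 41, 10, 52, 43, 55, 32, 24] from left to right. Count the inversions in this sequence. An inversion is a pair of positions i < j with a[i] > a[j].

13

Count, for each position, how many later elements it exceeds:
16: 1
19: 1
41: 3
10: 0
52: 3
43: 2
55: 2
32: 1
24: 0
Sum: 1 + 1 + 3 + 0 + 3 + 2 + 2 + 1 + 0 = 13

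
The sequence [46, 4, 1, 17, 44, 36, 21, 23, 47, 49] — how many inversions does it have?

For each element, count later entries that are smaller:
46: 7
4: 1
1: 0
17: 0
44: 3
36: 2
21: 0
23: 0
47: 0
49: 0
Sum: 7 + 1 + 0 + 0 + 3 + 2 + 0 + 0 + 0 + 0 = 13

13 inversions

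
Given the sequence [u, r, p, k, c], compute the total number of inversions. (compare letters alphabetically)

Count, for each position, how many later elements it exceeds:
u: 4
r: 3
p: 2
k: 1
c: 0
Sum: 4 + 3 + 2 + 1 + 0 = 10

10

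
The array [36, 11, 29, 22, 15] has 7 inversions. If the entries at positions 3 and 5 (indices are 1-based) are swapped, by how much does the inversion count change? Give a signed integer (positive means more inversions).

Positions 3 and 5 hold 29 and 15; after swapping, the array is [36, 11, 15, 22, 29].
Element-by-element contributions:
36: 4
11: 0
15: 0
22: 0
29: 0
Sum: 4 + 0 + 0 + 0 + 0 = 4
Change: 4 − 7 = -3

-3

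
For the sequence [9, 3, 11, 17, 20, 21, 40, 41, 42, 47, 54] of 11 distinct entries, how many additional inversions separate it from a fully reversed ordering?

Maximum inversions for 11 distinct elements is C(11, 2) = 11·10/2 = 55.
Current inversions — for each element, count later smaller elements:
9: 1
3: 0
11: 0
17: 0
20: 0
21: 0
40: 0
41: 0
42: 0
47: 0
54: 0
Current total: 1 + 0 + 0 + 0 + 0 + 0 + 0 + 0 + 0 + 0 + 0 = 1
Shortfall: 55 − 1 = 54

54 inversions short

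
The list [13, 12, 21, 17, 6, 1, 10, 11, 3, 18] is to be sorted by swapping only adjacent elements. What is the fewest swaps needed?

Each adjacent swap fixes exactly one inversion, so the minimum swap count equals the number of inversions.
Count inversions — for each element, later elements that are smaller:
13: 12, 6, 1, 10, 11, 3 → 6
12: 6, 1, 10, 11, 3 → 5
21: 17, 6, 1, 10, 11, 3, 18 → 7
17: 6, 1, 10, 11, 3 → 5
6: 1, 3 → 2
1: none → 0
10: 3 → 1
11: 3 → 1
3: none → 0
18: none → 0
Total inversions: 6 + 5 + 7 + 5 + 2 + 0 + 1 + 1 + 0 + 0 = 27

There are 27 adjacent swaps.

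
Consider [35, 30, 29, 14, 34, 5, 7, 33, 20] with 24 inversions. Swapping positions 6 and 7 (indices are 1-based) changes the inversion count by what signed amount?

+1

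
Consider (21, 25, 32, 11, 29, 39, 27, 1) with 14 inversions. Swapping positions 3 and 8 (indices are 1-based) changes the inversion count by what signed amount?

Positions 3 and 8 hold 32 and 1; after swapping, the array is [21, 25, 1, 11, 29, 39, 27, 32].
For each element, count later entries that are smaller:
21: 2
25: 2
1: 0
11: 0
29: 1
39: 2
27: 0
32: 0
Sum: 2 + 2 + 0 + 0 + 1 + 2 + 0 + 0 = 7
Change: 7 − 14 = -7

-7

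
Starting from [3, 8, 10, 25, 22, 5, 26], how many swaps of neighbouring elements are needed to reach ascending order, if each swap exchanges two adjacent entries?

5 swaps

The minimum number of adjacent swaps to sort an array equals its inversion count, since every such swap removes exactly one inversion.
Count inversions — for each element, later elements that are smaller:
3: none → 0
8: 5 → 1
10: 5 → 1
25: 22, 5 → 2
22: 5 → 1
5: none → 0
26: none → 0
Total inversions: 0 + 1 + 1 + 2 + 1 + 0 + 0 = 5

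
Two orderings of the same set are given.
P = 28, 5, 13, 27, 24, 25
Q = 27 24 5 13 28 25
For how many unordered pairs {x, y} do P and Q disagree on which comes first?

Assign each item its position (1..6) in the first ordering, then rewrite the second ordering as that position sequence:
positions: 28→1, 5→2, 13→3, 27→4, 24→5, 25→6
second ordering as positions: [4, 5, 2, 3, 1, 6]
Discordant pairs = inversions in this position sequence.
4: 2, 3, 1 → 3
5: 2, 3, 1 → 3
2: 1 → 1
3: 1 → 1
1: 0
6: 0
Total: 3 + 3 + 1 + 1 + 0 + 0 = 8

8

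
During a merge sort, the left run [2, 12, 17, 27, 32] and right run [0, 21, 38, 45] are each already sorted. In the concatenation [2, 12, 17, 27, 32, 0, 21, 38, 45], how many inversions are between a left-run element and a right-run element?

7 split inversions

Count, for every r in R, how many entries of L exceed r:
r = 0: 2, 12, 17, 27, 32 → 5
r = 21: 27, 32 → 2
r = 38: none → 0
r = 45: none → 0
Cross-inversions: 5 + 2 + 0 + 0 = 7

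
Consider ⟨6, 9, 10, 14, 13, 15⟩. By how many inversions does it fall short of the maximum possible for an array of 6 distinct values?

Maximum inversions for 6 distinct elements is C(6, 2) = 6·5/2 = 15.
Current inversions — for each element, count later smaller elements:
6: 0
9: 0
10: 0
14: 1
13: 0
15: 0
Current total: 0 + 0 + 0 + 1 + 0 + 0 = 1
Shortfall: 15 − 1 = 14

14 inversions short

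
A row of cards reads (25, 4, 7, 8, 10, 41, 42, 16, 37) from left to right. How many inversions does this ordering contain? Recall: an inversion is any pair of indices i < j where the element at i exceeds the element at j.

Element-by-element contributions:
25: 5
4: 0
7: 0
8: 0
10: 0
41: 2
42: 2
16: 0
37: 0
Sum: 5 + 0 + 0 + 0 + 0 + 2 + 2 + 0 + 0 = 9

9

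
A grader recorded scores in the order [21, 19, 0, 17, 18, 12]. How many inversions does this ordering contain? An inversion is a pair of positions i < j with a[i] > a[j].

Out-of-order index pairs (1-indexed):
(1,2): 21 > 19
(1,3): 21 > 0
(1,4): 21 > 17
(1,5): 21 > 18
(1,6): 21 > 12
(2,3): 19 > 0
(2,4): 19 > 17
(2,5): 19 > 18
(2,6): 19 > 12
(4,6): 17 > 12
(5,6): 18 > 12
That's 11 pairs.

11 inversions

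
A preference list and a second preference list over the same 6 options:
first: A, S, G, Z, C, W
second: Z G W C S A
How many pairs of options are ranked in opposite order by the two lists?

Assign each item its position (1..6) in the first ordering, then rewrite the second ordering as that position sequence:
positions: A→1, S→2, G→3, Z→4, C→5, W→6
second ordering as positions: [4, 3, 6, 5, 2, 1]
Discordant pairs = inversions in this position sequence.
4: 3, 2, 1 → 3
3: 2, 1 → 2
6: 5, 2, 1 → 3
5: 2, 1 → 2
2: 1 → 1
1: 0
Total: 3 + 2 + 3 + 2 + 1 + 0 = 11

11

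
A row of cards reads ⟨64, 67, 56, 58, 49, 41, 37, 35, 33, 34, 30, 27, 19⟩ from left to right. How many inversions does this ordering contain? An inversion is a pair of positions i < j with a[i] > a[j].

There are 75 out-of-order pairs.

For each element, count later entries that are smaller:
64: 11
67: 11
56: 9
58: 9
49: 8
41: 7
37: 6
35: 5
33: 3
34: 3
30: 2
27: 1
19: 0
Sum: 11 + 11 + 9 + 9 + 8 + 7 + 6 + 5 + 3 + 3 + 2 + 1 + 0 = 75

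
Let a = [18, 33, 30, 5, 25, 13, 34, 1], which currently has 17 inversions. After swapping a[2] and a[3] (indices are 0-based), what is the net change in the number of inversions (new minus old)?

-1

Positions 2 and 3 hold 30 and 5; after swapping, the array is [18, 33, 5, 30, 25, 13, 34, 1].
Sweep left to right; for each value list the smaller values that follow it:
18: 3
33: 5
5: 1
30: 3
25: 2
13: 1
34: 1
1: 0
Sum: 3 + 5 + 1 + 3 + 2 + 1 + 1 + 0 = 16
Change: 16 − 17 = -1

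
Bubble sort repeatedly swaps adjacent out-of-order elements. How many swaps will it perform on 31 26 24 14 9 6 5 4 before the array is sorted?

28

Each adjacent swap fixes exactly one inversion, so the minimum swap count equals the number of inversions.
Count inversions — for each element, later elements that are smaller:
31: 26, 24, 14, 9, 6, 5, 4 → 7
26: 24, 14, 9, 6, 5, 4 → 6
24: 14, 9, 6, 5, 4 → 5
14: 9, 6, 5, 4 → 4
9: 6, 5, 4 → 3
6: 5, 4 → 2
5: 4 → 1
4: none → 0
Total inversions: 7 + 6 + 5 + 4 + 3 + 2 + 1 + 0 = 28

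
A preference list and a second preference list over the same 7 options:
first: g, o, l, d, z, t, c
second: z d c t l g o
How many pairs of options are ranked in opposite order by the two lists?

Pairs: 16

Assign each item its position (1..7) in the first ordering, then rewrite the second ordering as that position sequence:
positions: g→1, o→2, l→3, d→4, z→5, t→6, c→7
second ordering as positions: [5, 4, 7, 6, 3, 1, 2]
Discordant pairs = inversions in this position sequence.
5: 4, 3, 1, 2 → 4
4: 3, 1, 2 → 3
7: 6, 3, 1, 2 → 4
6: 3, 1, 2 → 3
3: 1, 2 → 2
1: 0
2: 0
Total: 4 + 3 + 4 + 3 + 2 + 0 + 0 = 16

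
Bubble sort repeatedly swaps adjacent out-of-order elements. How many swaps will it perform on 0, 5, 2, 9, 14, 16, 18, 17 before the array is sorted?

Each adjacent swap fixes exactly one inversion, so the minimum swap count equals the number of inversions.
Count inversions — for each element, later elements that are smaller:
0: none → 0
5: 2 → 1
2: none → 0
9: none → 0
14: none → 0
16: none → 0
18: 17 → 1
17: none → 0
Total inversions: 0 + 1 + 0 + 0 + 0 + 0 + 1 + 0 = 2

2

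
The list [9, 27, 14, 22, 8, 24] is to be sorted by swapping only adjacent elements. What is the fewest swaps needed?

7 adjacent swaps

Each adjacent swap fixes exactly one inversion, so the minimum swap count equals the number of inversions.
Count inversions — for each element, later elements that are smaller:
9: 8 → 1
27: 14, 22, 8, 24 → 4
14: 8 → 1
22: 8 → 1
8: none → 0
24: none → 0
Total inversions: 1 + 4 + 1 + 1 + 0 + 0 = 7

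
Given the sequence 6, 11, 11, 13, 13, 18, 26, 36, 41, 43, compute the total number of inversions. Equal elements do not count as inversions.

Element-by-element contributions:
6: 0
11: 0
11: 0
13: 0
13: 0
18: 0
26: 0
36: 0
41: 0
43: 0
Sum: 0 + 0 + 0 + 0 + 0 + 0 + 0 + 0 + 0 + 0 = 0

There are 0 inversions.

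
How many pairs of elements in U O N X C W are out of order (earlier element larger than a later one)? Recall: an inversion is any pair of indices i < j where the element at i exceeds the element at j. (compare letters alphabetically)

8

Inversion pairs (indices are 0-based):
(0,1): U > O
(0,2): U > N
(0,4): U > C
(1,2): O > N
(1,4): O > C
(2,4): N > C
(3,4): X > C
(3,5): X > W
That's 8 pairs.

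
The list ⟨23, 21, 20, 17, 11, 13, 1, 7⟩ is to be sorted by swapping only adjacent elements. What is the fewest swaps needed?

There are 26 adjacent swaps.

The minimum number of adjacent swaps to sort an array equals its inversion count, since every such swap removes exactly one inversion.
Count inversions — for each element, later elements that are smaller:
23: 21, 20, 17, 11, 13, 1, 7 → 7
21: 20, 17, 11, 13, 1, 7 → 6
20: 17, 11, 13, 1, 7 → 5
17: 11, 13, 1, 7 → 4
11: 1, 7 → 2
13: 1, 7 → 2
1: none → 0
7: none → 0
Total inversions: 7 + 6 + 5 + 4 + 2 + 2 + 0 + 0 = 26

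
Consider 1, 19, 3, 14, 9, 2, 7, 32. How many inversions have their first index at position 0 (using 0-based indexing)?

The element at index 0 is 1.
Elements after it: 19, 3, 14, 9, 2, 7, 32
None of them are smaller than 1.

0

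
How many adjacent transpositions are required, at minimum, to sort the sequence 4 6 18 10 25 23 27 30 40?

Minimum adjacent swaps = number of inversions (each swap of adjacent out-of-order elements removes one inversion and no swap can remove more).
Count inversions — for each element, later elements that are smaller:
4: none → 0
6: none → 0
18: 10 → 1
10: none → 0
25: 23 → 1
23: none → 0
27: none → 0
30: none → 0
40: none → 0
Total inversions: 0 + 0 + 1 + 0 + 1 + 0 + 0 + 0 + 0 = 2

2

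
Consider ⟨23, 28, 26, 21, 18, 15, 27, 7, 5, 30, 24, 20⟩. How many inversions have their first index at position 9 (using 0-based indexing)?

The element at index 9 is 30.
Elements after it: 24, 20
Those smaller than 30: 24, 20

2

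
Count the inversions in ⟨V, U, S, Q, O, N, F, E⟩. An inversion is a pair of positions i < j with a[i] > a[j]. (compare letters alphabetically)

For each element, count later entries that are smaller:
V → U, S, Q, O, N, F, E → 7
U → S, Q, O, N, F, E → 6
S → Q, O, N, F, E → 5
Q → O, N, F, E → 4
O → N, F, E → 3
N → F, E → 2
F → E → 1
E → none → 0
Sum: 7 + 6 + 5 + 4 + 3 + 2 + 1 + 0 = 28

28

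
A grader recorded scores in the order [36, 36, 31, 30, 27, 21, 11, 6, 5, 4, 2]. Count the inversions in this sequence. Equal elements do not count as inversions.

54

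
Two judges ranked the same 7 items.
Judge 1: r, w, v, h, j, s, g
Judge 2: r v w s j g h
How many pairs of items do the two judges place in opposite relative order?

Assign each item its position (1..7) in the first ordering, then rewrite the second ordering as that position sequence:
positions: r→1, w→2, v→3, h→4, j→5, s→6, g→7
second ordering as positions: [1, 3, 2, 6, 5, 7, 4]
Discordant pairs = inversions in this position sequence.
1: 0
3: 2 → 1
2: 0
6: 5, 4 → 2
5: 4 → 1
7: 4 → 1
4: 0
Total: 0 + 1 + 0 + 2 + 1 + 1 + 0 = 5

5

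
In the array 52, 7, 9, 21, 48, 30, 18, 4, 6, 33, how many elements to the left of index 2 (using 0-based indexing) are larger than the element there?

The element at index 2 is 9.
Elements before it: 52, 7
Those larger than 9: 52

1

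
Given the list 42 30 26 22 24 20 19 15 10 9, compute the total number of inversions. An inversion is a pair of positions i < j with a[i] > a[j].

44 out-of-order pairs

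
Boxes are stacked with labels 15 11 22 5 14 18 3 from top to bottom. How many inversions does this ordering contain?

For each element, count later entries that are smaller:
15 → 11, 5, 14, 3 → 4
11 → 5, 3 → 2
22 → 5, 14, 18, 3 → 4
5 → 3 → 1
14 → 3 → 1
18 → 3 → 1
3 → none → 0
Sum: 4 + 2 + 4 + 1 + 1 + 1 + 0 = 13

There are 13 inversions.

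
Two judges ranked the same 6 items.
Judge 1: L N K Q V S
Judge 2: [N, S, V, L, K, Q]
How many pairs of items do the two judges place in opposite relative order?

Assign each item its position (1..6) in the first ordering, then rewrite the second ordering as that position sequence:
positions: L→1, N→2, K→3, Q→4, V→5, S→6
second ordering as positions: [2, 6, 5, 1, 3, 4]
Discordant pairs = inversions in this position sequence.
2: 1 → 1
6: 5, 1, 3, 4 → 4
5: 1, 3, 4 → 3
1: 0
3: 0
4: 0
Total: 1 + 4 + 3 + 0 + 0 + 0 = 8

Discordant pairs: 8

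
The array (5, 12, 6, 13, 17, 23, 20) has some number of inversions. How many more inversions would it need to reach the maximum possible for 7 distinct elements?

19

Maximum inversions for 7 distinct elements is C(7, 2) = 7·6/2 = 21.
Current inversions — for each element, count later smaller elements:
5: 0
12: 1
6: 0
13: 0
17: 0
23: 1
20: 0
Current total: 0 + 1 + 0 + 0 + 0 + 1 + 0 = 2
Shortfall: 21 − 2 = 19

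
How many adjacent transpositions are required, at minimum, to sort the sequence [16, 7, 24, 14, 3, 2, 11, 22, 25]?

Each adjacent swap fixes exactly one inversion, so the minimum swap count equals the number of inversions.
Count inversions — for each element, later elements that are smaller:
16: 7, 14, 3, 2, 11 → 5
7: 3, 2 → 2
24: 14, 3, 2, 11, 22 → 5
14: 3, 2, 11 → 3
3: 2 → 1
2: none → 0
11: none → 0
22: none → 0
25: none → 0
Total inversions: 5 + 2 + 5 + 3 + 1 + 0 + 0 + 0 + 0 = 16

There are 16 adjacent swaps.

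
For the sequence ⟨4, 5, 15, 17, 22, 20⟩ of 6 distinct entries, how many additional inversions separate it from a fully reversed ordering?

Maximum inversions for 6 distinct elements is C(6, 2) = 6·5/2 = 15.
Current inversions — for each element, count later smaller elements:
4: 0
5: 0
15: 0
17: 0
22: 1
20: 0
Current total: 0 + 0 + 0 + 0 + 1 + 0 = 1
Shortfall: 15 − 1 = 14

14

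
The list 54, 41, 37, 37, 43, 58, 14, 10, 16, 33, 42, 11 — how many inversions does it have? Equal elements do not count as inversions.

Sweep left to right; for each value list the smaller values that follow it:
54 → 41, 37, 37, 43, 14, 10, 16, 33, 42, 11 → 10
41 → 37, 37, 14, 10, 16, 33, 11 → 7
37 → 14, 10, 16, 33, 11 → 5
37 → 14, 10, 16, 33, 11 → 5
43 → 14, 10, 16, 33, 42, 11 → 6
58 → 14, 10, 16, 33, 42, 11 → 6
14 → 10, 11 → 2
10 → none → 0
16 → 11 → 1
33 → 11 → 1
42 → 11 → 1
11 → none → 0
Sum: 10 + 7 + 5 + 5 + 6 + 6 + 2 + 0 + 1 + 1 + 1 + 0 = 44

There are 44 out-of-order pairs.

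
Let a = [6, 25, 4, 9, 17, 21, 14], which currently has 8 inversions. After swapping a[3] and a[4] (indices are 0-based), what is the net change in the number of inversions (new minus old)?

+1

Positions 3 and 4 hold 9 and 17; after swapping, the array is [6, 25, 4, 17, 9, 21, 14].
Sweep left to right; for each value list the smaller values that follow it:
6: 1
25: 5
4: 0
17: 2
9: 0
21: 1
14: 0
Sum: 1 + 5 + 0 + 2 + 0 + 1 + 0 = 9
Change: 9 − 8 = +1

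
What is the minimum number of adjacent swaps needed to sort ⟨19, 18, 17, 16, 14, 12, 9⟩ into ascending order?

21

Minimum adjacent swaps = number of inversions (each swap of adjacent out-of-order elements removes one inversion and no swap can remove more).
Count inversions — for each element, later elements that are smaller:
19: 18, 17, 16, 14, 12, 9 → 6
18: 17, 16, 14, 12, 9 → 5
17: 16, 14, 12, 9 → 4
16: 14, 12, 9 → 3
14: 12, 9 → 2
12: 9 → 1
9: none → 0
Total inversions: 6 + 5 + 4 + 3 + 2 + 1 + 0 = 21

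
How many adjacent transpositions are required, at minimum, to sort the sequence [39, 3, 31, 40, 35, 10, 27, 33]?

15 swaps

Each adjacent swap fixes exactly one inversion, so the minimum swap count equals the number of inversions.
Count inversions — for each element, later elements that are smaller:
39: 3, 31, 35, 10, 27, 33 → 6
3: none → 0
31: 10, 27 → 2
40: 35, 10, 27, 33 → 4
35: 10, 27, 33 → 3
10: none → 0
27: none → 0
33: none → 0
Total inversions: 6 + 0 + 2 + 4 + 3 + 0 + 0 + 0 = 15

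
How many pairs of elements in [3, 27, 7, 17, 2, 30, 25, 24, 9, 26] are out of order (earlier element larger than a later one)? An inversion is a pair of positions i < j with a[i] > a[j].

18

Sweep left to right; for each value list the smaller values that follow it:
3 → 2 → 1
27 → 7, 17, 2, 25, 24, 9, 26 → 7
7 → 2 → 1
17 → 2, 9 → 2
2 → none → 0
30 → 25, 24, 9, 26 → 4
25 → 24, 9 → 2
24 → 9 → 1
9 → none → 0
26 → none → 0
Sum: 1 + 7 + 1 + 2 + 0 + 4 + 2 + 1 + 0 + 0 = 18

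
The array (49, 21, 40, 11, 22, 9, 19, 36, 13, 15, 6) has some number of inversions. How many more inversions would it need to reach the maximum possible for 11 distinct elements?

15 inversions short

Maximum inversions for 11 distinct elements is C(11, 2) = 11·10/2 = 55.
Current inversions — for each element, count later smaller elements:
49: 10
21: 6
40: 8
11: 2
22: 5
9: 1
19: 3
36: 3
13: 1
15: 1
6: 0
Current total: 10 + 6 + 8 + 2 + 5 + 1 + 3 + 3 + 1 + 1 + 0 = 40
Shortfall: 55 − 40 = 15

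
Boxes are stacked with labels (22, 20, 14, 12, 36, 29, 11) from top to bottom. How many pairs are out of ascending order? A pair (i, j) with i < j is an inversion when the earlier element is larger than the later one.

Sweep left to right; for each value list the smaller values that follow it:
22 → 20, 14, 12, 11 → 4
20 → 14, 12, 11 → 3
14 → 12, 11 → 2
12 → 11 → 1
36 → 29, 11 → 2
29 → 11 → 1
11 → none → 0
Sum: 4 + 3 + 2 + 1 + 2 + 1 + 0 = 13

13 inversions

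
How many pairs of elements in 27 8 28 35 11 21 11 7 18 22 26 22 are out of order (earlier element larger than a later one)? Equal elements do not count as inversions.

32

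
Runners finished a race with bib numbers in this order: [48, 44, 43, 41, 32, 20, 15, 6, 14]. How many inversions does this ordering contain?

35

Element-by-element contributions:
48: 8
44: 7
43: 6
41: 5
32: 4
20: 3
15: 2
6: 0
14: 0
Sum: 8 + 7 + 6 + 5 + 4 + 3 + 2 + 0 + 0 = 35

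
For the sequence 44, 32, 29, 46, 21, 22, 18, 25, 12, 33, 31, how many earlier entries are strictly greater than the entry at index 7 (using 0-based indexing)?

The element at index 7 is 25.
Elements before it: 44, 32, 29, 46, 21, 22, 18
Those larger than 25: 44, 32, 29, 46

4 such elements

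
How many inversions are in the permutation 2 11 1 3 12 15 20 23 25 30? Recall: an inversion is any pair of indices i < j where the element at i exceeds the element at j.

For each element, count later entries that are smaller:
2: 1
11: 2
1: 0
3: 0
12: 0
15: 0
20: 0
23: 0
25: 0
30: 0
Sum: 1 + 2 + 0 + 0 + 0 + 0 + 0 + 0 + 0 + 0 = 3

Inversions: 3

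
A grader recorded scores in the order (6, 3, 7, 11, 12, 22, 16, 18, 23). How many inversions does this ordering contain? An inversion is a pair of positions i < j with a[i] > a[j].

There are 3 out-of-order pairs.

Sweep left to right; for each value list the smaller values that follow it:
6 → 3 → 1
3 → none → 0
7 → none → 0
11 → none → 0
12 → none → 0
22 → 16, 18 → 2
16 → none → 0
18 → none → 0
23 → none → 0
Sum: 1 + 0 + 0 + 0 + 0 + 2 + 0 + 0 + 0 = 3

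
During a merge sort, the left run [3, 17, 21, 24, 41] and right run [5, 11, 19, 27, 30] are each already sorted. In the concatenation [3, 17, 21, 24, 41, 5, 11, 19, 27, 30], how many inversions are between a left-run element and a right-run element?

Take each right-half value and tally the left-half values above it:
r = 5: 17, 21, 24, 41 → 4
r = 11: 17, 21, 24, 41 → 4
r = 19: 21, 24, 41 → 3
r = 27: 41 → 1
r = 30: 41 → 1
Cross-inversions: 4 + 4 + 3 + 1 + 1 = 13

13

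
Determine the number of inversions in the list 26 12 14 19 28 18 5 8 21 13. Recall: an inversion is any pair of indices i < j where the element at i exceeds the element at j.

Inversions: 26

Sweep left to right; for each value list the smaller values that follow it:
26 → 12, 14, 19, 18, 5, 8, 21, 13 → 8
12 → 5, 8 → 2
14 → 5, 8, 13 → 3
19 → 18, 5, 8, 13 → 4
28 → 18, 5, 8, 21, 13 → 5
18 → 5, 8, 13 → 3
5 → none → 0
8 → none → 0
21 → 13 → 1
13 → none → 0
Sum: 8 + 2 + 3 + 4 + 5 + 3 + 0 + 0 + 1 + 0 = 26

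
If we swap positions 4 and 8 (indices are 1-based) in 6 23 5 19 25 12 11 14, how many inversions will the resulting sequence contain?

Positions 4 and 8 hold 19 and 14; after swapping, the array is [6, 23, 5, 14, 25, 12, 11, 19].
Element-by-element contributions:
6: 1
23: 5
5: 0
14: 2
25: 3
12: 1
11: 0
19: 0
Sum: 1 + 5 + 0 + 2 + 3 + 1 + 0 + 0 = 12

12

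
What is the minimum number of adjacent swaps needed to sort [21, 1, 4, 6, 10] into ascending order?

Minimum adjacent swaps = number of inversions (each swap of adjacent out-of-order elements removes one inversion and no swap can remove more).
Count inversions — for each element, later elements that are smaller:
21: 1, 4, 6, 10 → 4
1: none → 0
4: none → 0
6: none → 0
10: none → 0
Total inversions: 4 + 0 + 0 + 0 + 0 = 4

4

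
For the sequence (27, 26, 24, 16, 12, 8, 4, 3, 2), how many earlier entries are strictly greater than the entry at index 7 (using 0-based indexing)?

7

The element at index 7 is 3.
Elements before it: 27, 26, 24, 16, 12, 8, 4
Those larger than 3: 27, 26, 24, 16, 12, 8, 4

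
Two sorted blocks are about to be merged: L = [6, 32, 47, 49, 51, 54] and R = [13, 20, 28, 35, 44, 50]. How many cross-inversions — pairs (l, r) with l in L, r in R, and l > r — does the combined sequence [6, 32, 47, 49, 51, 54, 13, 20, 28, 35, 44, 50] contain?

For each element r of the right run, count left-run elements greater than r:
r = 13: 32, 47, 49, 51, 54 → 5
r = 20: 32, 47, 49, 51, 54 → 5
r = 28: 32, 47, 49, 51, 54 → 5
r = 35: 47, 49, 51, 54 → 4
r = 44: 47, 49, 51, 54 → 4
r = 50: 51, 54 → 2
Cross-inversions: 5 + 5 + 5 + 4 + 4 + 2 = 25

25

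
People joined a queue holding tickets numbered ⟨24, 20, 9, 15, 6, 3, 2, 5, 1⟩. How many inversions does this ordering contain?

Sweep left to right; for each value list the smaller values that follow it:
24: 8
20: 7
9: 5
15: 5
6: 4
3: 2
2: 1
5: 1
1: 0
Sum: 8 + 7 + 5 + 5 + 4 + 2 + 1 + 1 + 0 = 33

33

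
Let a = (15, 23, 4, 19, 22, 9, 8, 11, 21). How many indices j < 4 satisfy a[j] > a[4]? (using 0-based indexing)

1

The element at index 4 is 22.
Elements before it: 15, 23, 4, 19
Those larger than 22: 23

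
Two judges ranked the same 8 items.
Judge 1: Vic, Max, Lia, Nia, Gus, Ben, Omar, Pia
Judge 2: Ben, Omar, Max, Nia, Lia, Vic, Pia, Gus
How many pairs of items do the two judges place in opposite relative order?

15 discordant pairs

Assign each item its position (1..8) in the first ordering, then rewrite the second ordering as that position sequence:
positions: Vic→1, Max→2, Lia→3, Nia→4, Gus→5, Ben→6, Omar→7, Pia→8
second ordering as positions: [6, 7, 2, 4, 3, 1, 8, 5]
Discordant pairs = inversions in this position sequence.
6: 2, 4, 3, 1, 5 → 5
7: 2, 4, 3, 1, 5 → 5
2: 1 → 1
4: 3, 1 → 2
3: 1 → 1
1: 0
8: 5 → 1
5: 0
Total: 5 + 5 + 1 + 2 + 1 + 0 + 1 + 0 = 15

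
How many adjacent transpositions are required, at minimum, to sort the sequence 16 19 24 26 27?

0

Each adjacent swap fixes exactly one inversion, so the minimum swap count equals the number of inversions.
Count inversions — for each element, later elements that are smaller:
16: none → 0
19: none → 0
24: none → 0
26: none → 0
27: none → 0
Total inversions: 0 + 0 + 0 + 0 + 0 = 0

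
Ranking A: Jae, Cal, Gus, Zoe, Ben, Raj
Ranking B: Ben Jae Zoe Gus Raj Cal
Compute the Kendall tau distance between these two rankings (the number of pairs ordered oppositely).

Assign each item its position (1..6) in the first ordering, then rewrite the second ordering as that position sequence:
positions: Jae→1, Cal→2, Gus→3, Zoe→4, Ben→5, Raj→6
second ordering as positions: [5, 1, 4, 3, 6, 2]
Discordant pairs = inversions in this position sequence.
5: 1, 4, 3, 2 → 4
1: 0
4: 3, 2 → 2
3: 2 → 1
6: 2 → 1
2: 0
Total: 4 + 0 + 2 + 1 + 1 + 0 = 8

8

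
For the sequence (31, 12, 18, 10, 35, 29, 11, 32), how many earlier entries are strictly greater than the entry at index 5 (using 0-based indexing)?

2

The element at index 5 is 29.
Elements before it: 31, 12, 18, 10, 35
Those larger than 29: 31, 35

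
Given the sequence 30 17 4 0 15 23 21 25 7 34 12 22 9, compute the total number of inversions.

There are 38 inversions.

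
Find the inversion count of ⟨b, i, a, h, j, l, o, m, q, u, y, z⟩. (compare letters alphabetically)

Count, for each position, how many later elements it exceeds:
b → a → 1
i → a, h → 2
a → none → 0
h → none → 0
j → none → 0
l → none → 0
o → m → 1
m → none → 0
q → none → 0
u → none → 0
y → none → 0
z → none → 0
Sum: 1 + 2 + 0 + 0 + 0 + 0 + 1 + 0 + 0 + 0 + 0 + 0 = 4

4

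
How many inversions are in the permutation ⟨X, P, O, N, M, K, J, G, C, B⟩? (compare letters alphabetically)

45

For each element, count later entries that are smaller:
X: 9
P: 8
O: 7
N: 6
M: 5
K: 4
J: 3
G: 2
C: 1
B: 0
Sum: 9 + 8 + 7 + 6 + 5 + 4 + 3 + 2 + 1 + 0 = 45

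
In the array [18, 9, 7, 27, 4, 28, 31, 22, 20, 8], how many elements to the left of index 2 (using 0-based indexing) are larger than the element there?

The element at index 2 is 7.
Elements before it: 18, 9
Those larger than 7: 18, 9

2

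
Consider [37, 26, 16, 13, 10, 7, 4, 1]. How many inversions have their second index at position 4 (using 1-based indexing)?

3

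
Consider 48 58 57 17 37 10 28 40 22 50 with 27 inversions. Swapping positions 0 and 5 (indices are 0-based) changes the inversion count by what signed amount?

-5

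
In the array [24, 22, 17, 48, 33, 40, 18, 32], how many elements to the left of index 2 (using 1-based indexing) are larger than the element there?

1 such element

The element at index 2 is 22.
Elements before it: 24
Those larger than 22: 24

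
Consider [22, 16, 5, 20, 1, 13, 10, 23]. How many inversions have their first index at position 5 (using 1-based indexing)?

The element at index 5 is 1.
Elements after it: 13, 10, 23
None of them are smaller than 1.

0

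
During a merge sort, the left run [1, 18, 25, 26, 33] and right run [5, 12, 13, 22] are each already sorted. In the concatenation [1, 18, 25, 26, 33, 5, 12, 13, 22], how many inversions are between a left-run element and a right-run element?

There are 15 split inversions.

Count, for every r in R, how many entries of L exceed r:
r = 5: 18, 25, 26, 33 → 4
r = 12: 18, 25, 26, 33 → 4
r = 13: 18, 25, 26, 33 → 4
r = 22: 25, 26, 33 → 3
Cross-inversions: 4 + 4 + 4 + 3 = 15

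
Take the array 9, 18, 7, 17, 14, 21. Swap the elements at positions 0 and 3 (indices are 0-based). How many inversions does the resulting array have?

Positions 0 and 3 hold 9 and 17; after swapping, the array is [17, 18, 7, 9, 14, 21].
Count, for each position, how many later elements it exceeds:
17: 3
18: 3
7: 0
9: 0
14: 0
21: 0
Sum: 3 + 3 + 0 + 0 + 0 + 0 = 6

There are 6 inversions.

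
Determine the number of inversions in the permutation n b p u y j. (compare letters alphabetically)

5 inversions

Inversion pairs (indices are 1-based):
(1,2): n > b
(1,6): n > j
(3,6): p > j
(4,6): u > j
(5,6): y > j
That's 5 pairs.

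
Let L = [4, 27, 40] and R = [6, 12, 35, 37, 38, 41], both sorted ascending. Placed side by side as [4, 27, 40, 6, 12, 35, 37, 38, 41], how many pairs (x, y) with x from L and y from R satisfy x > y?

Count, for every r in R, how many entries of L exceed r:
r = 6: 27, 40 → 2
r = 12: 27, 40 → 2
r = 35: 40 → 1
r = 37: 40 → 1
r = 38: 40 → 1
r = 41: none → 0
Cross-inversions: 2 + 2 + 1 + 1 + 1 + 0 = 7

7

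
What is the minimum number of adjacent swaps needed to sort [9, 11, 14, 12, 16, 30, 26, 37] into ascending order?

The minimum number of adjacent swaps to sort an array equals its inversion count, since every such swap removes exactly one inversion.
Count inversions — for each element, later elements that are smaller:
9: none → 0
11: none → 0
14: 12 → 1
12: none → 0
16: none → 0
30: 26 → 1
26: none → 0
37: none → 0
Total inversions: 0 + 0 + 1 + 0 + 0 + 1 + 0 + 0 = 2

Swaps: 2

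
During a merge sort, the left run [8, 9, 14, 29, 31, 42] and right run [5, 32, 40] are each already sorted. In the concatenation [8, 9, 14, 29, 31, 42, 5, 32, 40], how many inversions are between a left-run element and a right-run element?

8 cross-inversions

For each element r of the right run, count left-run elements greater than r:
r = 5: 8, 9, 14, 29, 31, 42 → 6
r = 32: 42 → 1
r = 40: 42 → 1
Cross-inversions: 6 + 1 + 1 = 8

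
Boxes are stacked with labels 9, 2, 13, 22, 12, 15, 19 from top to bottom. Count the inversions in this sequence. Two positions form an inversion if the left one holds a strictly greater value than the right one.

5 out-of-order pairs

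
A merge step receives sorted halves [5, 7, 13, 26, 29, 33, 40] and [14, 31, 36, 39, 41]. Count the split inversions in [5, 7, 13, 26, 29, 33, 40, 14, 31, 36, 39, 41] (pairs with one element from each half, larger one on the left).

8

Count, for every r in R, how many entries of L exceed r:
r = 14: 26, 29, 33, 40 → 4
r = 31: 33, 40 → 2
r = 36: 40 → 1
r = 39: 40 → 1
r = 41: none → 0
Cross-inversions: 4 + 2 + 1 + 1 + 0 = 8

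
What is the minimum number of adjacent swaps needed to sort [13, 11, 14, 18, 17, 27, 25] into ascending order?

There are 3 swaps.

The minimum number of adjacent swaps to sort an array equals its inversion count, since every such swap removes exactly one inversion.
Count inversions — for each element, later elements that are smaller:
13: 11 → 1
11: none → 0
14: none → 0
18: 17 → 1
17: none → 0
27: 25 → 1
25: none → 0
Total inversions: 1 + 0 + 0 + 1 + 0 + 1 + 0 = 3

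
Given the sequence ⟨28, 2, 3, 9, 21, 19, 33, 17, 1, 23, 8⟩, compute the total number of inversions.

27

For each element, count later entries that are smaller:
28 → 2, 3, 9, 21, 19, 17, 1, 23, 8 → 9
2 → 1 → 1
3 → 1 → 1
9 → 1, 8 → 2
21 → 19, 17, 1, 8 → 4
19 → 17, 1, 8 → 3
33 → 17, 1, 23, 8 → 4
17 → 1, 8 → 2
1 → none → 0
23 → 8 → 1
8 → none → 0
Sum: 9 + 1 + 1 + 2 + 4 + 3 + 4 + 2 + 0 + 1 + 0 = 27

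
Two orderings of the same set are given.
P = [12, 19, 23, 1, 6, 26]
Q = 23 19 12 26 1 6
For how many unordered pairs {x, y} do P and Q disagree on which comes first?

Assign each item its position (1..6) in the first ordering, then rewrite the second ordering as that position sequence:
positions: 12→1, 19→2, 23→3, 1→4, 6→5, 26→6
second ordering as positions: [3, 2, 1, 6, 4, 5]
Discordant pairs = inversions in this position sequence.
3: 2, 1 → 2
2: 1 → 1
1: 0
6: 4, 5 → 2
4: 0
5: 0
Total: 2 + 1 + 0 + 2 + 0 + 0 = 5

5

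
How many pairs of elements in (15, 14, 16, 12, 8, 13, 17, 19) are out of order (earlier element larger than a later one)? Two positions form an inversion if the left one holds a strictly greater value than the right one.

Element-by-element contributions:
15 → 14, 12, 8, 13 → 4
14 → 12, 8, 13 → 3
16 → 12, 8, 13 → 3
12 → 8 → 1
8 → none → 0
13 → none → 0
17 → none → 0
19 → none → 0
Sum: 4 + 3 + 3 + 1 + 0 + 0 + 0 + 0 = 11

There are 11 inversions.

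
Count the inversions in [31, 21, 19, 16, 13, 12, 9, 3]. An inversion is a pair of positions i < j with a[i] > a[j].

28

Element-by-element contributions:
31: 7
21: 6
19: 5
16: 4
13: 3
12: 2
9: 1
3: 0
Sum: 7 + 6 + 5 + 4 + 3 + 2 + 1 + 0 = 28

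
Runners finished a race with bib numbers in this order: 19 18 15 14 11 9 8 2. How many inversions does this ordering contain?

28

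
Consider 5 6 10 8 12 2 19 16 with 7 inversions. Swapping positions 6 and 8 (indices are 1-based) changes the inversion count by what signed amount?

Positions 6 and 8 hold 2 and 16; after swapping, the array is [5, 6, 10, 8, 12, 16, 19, 2].
Sweep left to right; for each value list the smaller values that follow it:
5: 1
6: 1
10: 2
8: 1
12: 1
16: 1
19: 1
2: 0
Sum: 1 + 1 + 2 + 1 + 1 + 1 + 1 + 0 = 8
Change: 8 − 7 = +1

+1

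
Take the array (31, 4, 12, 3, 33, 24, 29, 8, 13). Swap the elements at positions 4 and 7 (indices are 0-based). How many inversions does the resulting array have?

13 inversions

Positions 4 and 7 hold 33 and 8; after swapping, the array is [31, 4, 12, 3, 8, 24, 29, 33, 13].
Count, for each position, how many later elements it exceeds:
31: 7
4: 1
12: 2
3: 0
8: 0
24: 1
29: 1
33: 1
13: 0
Sum: 7 + 1 + 2 + 0 + 0 + 1 + 1 + 1 + 0 = 13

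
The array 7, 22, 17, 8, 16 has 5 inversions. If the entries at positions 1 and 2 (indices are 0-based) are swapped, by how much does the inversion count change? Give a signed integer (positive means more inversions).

-1

Positions 1 and 2 hold 22 and 17; after swapping, the array is [7, 17, 22, 8, 16].
For each element, count later entries that are smaller:
7: 0
17: 2
22: 2
8: 0
16: 0
Sum: 0 + 2 + 2 + 0 + 0 = 4
Change: 4 − 5 = -1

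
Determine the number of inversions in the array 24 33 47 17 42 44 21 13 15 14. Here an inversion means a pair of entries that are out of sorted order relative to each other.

For each element, count later entries that are smaller:
24 → 17, 21, 13, 15, 14 → 5
33 → 17, 21, 13, 15, 14 → 5
47 → 17, 42, 44, 21, 13, 15, 14 → 7
17 → 13, 15, 14 → 3
42 → 21, 13, 15, 14 → 4
44 → 21, 13, 15, 14 → 4
21 → 13, 15, 14 → 3
13 → none → 0
15 → 14 → 1
14 → none → 0
Sum: 5 + 5 + 7 + 3 + 4 + 4 + 3 + 0 + 1 + 0 = 32

32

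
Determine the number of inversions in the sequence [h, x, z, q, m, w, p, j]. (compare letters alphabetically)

17

For each element, count later entries that are smaller:
h: 0
x: 5
z: 5
q: 3
m: 1
w: 2
p: 1
j: 0
Sum: 0 + 5 + 5 + 3 + 1 + 2 + 1 + 0 = 17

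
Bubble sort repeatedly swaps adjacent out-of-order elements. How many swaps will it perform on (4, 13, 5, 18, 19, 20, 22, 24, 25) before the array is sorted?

Minimum adjacent swaps = number of inversions (each swap of adjacent out-of-order elements removes one inversion and no swap can remove more).
Count inversions — for each element, later elements that are smaller:
4: none → 0
13: 5 → 1
5: none → 0
18: none → 0
19: none → 0
20: none → 0
22: none → 0
24: none → 0
25: none → 0
Total inversions: 0 + 1 + 0 + 0 + 0 + 0 + 0 + 0 + 0 = 1

1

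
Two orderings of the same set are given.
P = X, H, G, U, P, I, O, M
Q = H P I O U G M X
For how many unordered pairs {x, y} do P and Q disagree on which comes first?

14

Assign each item its position (1..8) in the first ordering, then rewrite the second ordering as that position sequence:
positions: X→1, H→2, G→3, U→4, P→5, I→6, O→7, M→8
second ordering as positions: [2, 5, 6, 7, 4, 3, 8, 1]
Discordant pairs = inversions in this position sequence.
2: 1 → 1
5: 4, 3, 1 → 3
6: 4, 3, 1 → 3
7: 4, 3, 1 → 3
4: 3, 1 → 2
3: 1 → 1
8: 1 → 1
1: 0
Total: 1 + 3 + 3 + 3 + 2 + 1 + 1 + 0 = 14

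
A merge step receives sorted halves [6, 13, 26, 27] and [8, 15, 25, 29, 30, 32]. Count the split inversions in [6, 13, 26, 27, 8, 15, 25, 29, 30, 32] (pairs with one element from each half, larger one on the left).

Take each right-half value and tally the left-half values above it:
r = 8: 13, 26, 27 → 3
r = 15: 26, 27 → 2
r = 25: 26, 27 → 2
r = 29: none → 0
r = 30: none → 0
r = 32: none → 0
Cross-inversions: 3 + 2 + 2 + 0 + 0 + 0 = 7

7 split inversions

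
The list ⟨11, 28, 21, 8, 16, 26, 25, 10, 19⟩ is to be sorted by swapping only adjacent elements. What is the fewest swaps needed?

Minimum adjacent swaps = number of inversions (each swap of adjacent out-of-order elements removes one inversion and no swap can remove more).
Count inversions — for each element, later elements that are smaller:
11: 8, 10 → 2
28: 21, 8, 16, 26, 25, 10, 19 → 7
21: 8, 16, 10, 19 → 4
8: none → 0
16: 10 → 1
26: 25, 10, 19 → 3
25: 10, 19 → 2
10: none → 0
19: none → 0
Total inversions: 2 + 7 + 4 + 0 + 1 + 3 + 2 + 0 + 0 = 19

19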